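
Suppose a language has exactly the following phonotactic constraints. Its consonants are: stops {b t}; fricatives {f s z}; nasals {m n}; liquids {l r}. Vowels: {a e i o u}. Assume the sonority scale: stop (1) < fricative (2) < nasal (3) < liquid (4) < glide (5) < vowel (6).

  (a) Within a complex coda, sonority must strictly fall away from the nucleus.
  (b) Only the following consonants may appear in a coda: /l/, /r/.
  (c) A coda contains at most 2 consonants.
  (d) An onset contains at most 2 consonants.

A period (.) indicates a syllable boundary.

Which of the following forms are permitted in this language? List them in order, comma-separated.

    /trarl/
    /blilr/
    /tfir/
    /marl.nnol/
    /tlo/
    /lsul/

/trarl/ — violates constraint (a): syllable 1 coda /rl/: /r/ (liquid, 4) → /l/ (liquid, 4) does not fall → not permitted
/blilr/ — violates constraint (a): syllable 1 coda /lr/: /l/ (liquid, 4) → /r/ (liquid, 4) does not fall → not permitted
/tfir/ — σ1 onset /tf/ (2C), coda /r/ ok → permitted
/marl.nnol/ — violates constraint (a): syllable 1 coda /rl/: /r/ (liquid, 4) → /l/ (liquid, 4) does not fall → not permitted
/tlo/ — σ1 onset /tl/ (2C), coda /∅/ ok → permitted
/lsul/ — σ1 onset /ls/ (2C), coda /l/ ok → permitted

/tfir/, /tlo/, /lsul/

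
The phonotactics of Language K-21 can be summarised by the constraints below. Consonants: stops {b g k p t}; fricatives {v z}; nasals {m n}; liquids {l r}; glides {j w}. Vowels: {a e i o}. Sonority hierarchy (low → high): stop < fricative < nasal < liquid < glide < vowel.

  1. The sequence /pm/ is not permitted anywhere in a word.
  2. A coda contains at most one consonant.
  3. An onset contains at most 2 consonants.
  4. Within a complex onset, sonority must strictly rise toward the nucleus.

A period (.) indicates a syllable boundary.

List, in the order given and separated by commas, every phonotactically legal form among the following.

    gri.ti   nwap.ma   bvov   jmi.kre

gri.ti — σ1 onset /gr/ (1→4 rises), coda /∅/ ok; σ2 onset /t/, coda /∅/ ok → phonotactically legal
nwap.ma — violates constraint 1: contains banned sequence /pm/ → phonotactically illegal
bvov — σ1 onset /bv/ (1→2 rises), coda /v/ ok → phonotactically legal
jmi.kre — violates constraint 4: syllable 1 onset /jm/: /j/ (glide, 5) → /m/ (nasal, 3) does not rise → phonotactically illegal

gri.ti, bvov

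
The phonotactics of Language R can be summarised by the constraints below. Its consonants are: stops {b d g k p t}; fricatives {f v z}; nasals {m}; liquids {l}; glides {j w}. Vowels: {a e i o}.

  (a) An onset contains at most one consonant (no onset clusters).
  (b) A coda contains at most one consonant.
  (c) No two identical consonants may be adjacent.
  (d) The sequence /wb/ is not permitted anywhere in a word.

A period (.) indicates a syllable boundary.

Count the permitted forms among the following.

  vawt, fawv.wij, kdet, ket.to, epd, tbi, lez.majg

0

vawt — violates constraint (b): syllable 1 coda /wt/ has 2 consonants (> 1) → not permitted
fawv.wij — violates constraint (b): syllable 1 coda /wv/ has 2 consonants (> 1) → not permitted
kdet — violates constraint (a): syllable 1 onset /kd/ has 2 consonants (> 1) → not permitted
ket.to — violates constraint (c): adjacent identical consonants /tt/ → not permitted
epd — violates constraint (b): syllable 1 coda /pd/ has 2 consonants (> 1) → not permitted
tbi — violates constraint (a): syllable 1 onset /tb/ has 2 consonants (> 1) → not permitted
lez.majg — violates constraint (b): syllable 2 coda /jg/ has 2 consonants (> 1) → not permitted
No form is permitted → 0.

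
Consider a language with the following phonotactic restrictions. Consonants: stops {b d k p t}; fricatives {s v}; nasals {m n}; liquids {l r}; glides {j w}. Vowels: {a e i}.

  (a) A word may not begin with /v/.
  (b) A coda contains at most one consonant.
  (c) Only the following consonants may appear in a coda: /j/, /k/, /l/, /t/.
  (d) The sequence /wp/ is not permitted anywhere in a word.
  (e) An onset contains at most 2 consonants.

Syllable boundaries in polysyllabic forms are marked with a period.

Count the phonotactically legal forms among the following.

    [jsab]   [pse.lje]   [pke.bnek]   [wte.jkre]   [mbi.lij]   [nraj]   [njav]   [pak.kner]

4

[jsab] — violates constraint (c): syllable 1 coda contains /b/, which is not a licensed coda consonant → phonotactically illegal
[pse.lje] — σ1 onset /ps/ (2C), coda /∅/ ok; σ2 onset /lj/ (2C), coda /∅/ ok → phonotactically legal
[pke.bnek] — σ1 onset /pk/ (2C), coda /∅/ ok; σ2 onset /bn/ (2C), coda /k/ ok → phonotactically legal
[wte.jkre] — violates constraint (e): syllable 2 onset /jkr/ has 3 consonants (> 2) → phonotactically illegal
[mbi.lij] — σ1 onset /mb/ (2C), coda /∅/ ok; σ2 onset /l/, coda /j/ ok → phonotactically legal
[nraj] — σ1 onset /nr/ (2C), coda /j/ ok → phonotactically legal
[njav] — violates constraint (c): syllable 1 coda contains /v/, which is not a licensed coda consonant → phonotactically illegal
[pak.kner] — violates constraint (c): syllable 2 coda contains /r/, which is not a licensed coda consonant → phonotactically illegal
Phonotactically legal: [pse.lje], [pke.bnek], [mbi.lij], [nraj] → 4.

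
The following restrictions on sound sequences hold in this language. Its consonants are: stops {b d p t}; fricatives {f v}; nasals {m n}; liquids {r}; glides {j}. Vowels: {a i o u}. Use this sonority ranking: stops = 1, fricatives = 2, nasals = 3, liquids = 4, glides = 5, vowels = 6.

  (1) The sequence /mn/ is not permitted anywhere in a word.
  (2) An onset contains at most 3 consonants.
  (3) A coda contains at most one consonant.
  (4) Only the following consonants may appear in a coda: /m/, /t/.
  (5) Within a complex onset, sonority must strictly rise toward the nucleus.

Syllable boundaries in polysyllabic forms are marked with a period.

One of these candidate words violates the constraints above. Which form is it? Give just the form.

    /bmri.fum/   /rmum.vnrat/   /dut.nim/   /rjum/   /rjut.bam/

/rmum.vnrat/

/bmri.fum/ — σ1 onset /bmr/ (1→3→4 rises), coda /∅/ ok; σ2 onset /f/, coda /m/ ok → phonotactically legal
/rmum.vnrat/ — violates constraint 5: syllable 1 onset /rm/: /r/ (liquid, 4) → /m/ (nasal, 3) does not rise → phonotactically illegal
/dut.nim/ — σ1 onset /d/, coda /t/ ok; σ2 onset /n/, coda /m/ ok → phonotactically legal
/rjum/ — σ1 onset /rj/ (4→5 rises), coda /m/ ok → phonotactically legal
/rjut.bam/ — σ1 onset /rj/ (4→5 rises), coda /t/ ok; σ2 onset /b/, coda /m/ ok → phonotactically legal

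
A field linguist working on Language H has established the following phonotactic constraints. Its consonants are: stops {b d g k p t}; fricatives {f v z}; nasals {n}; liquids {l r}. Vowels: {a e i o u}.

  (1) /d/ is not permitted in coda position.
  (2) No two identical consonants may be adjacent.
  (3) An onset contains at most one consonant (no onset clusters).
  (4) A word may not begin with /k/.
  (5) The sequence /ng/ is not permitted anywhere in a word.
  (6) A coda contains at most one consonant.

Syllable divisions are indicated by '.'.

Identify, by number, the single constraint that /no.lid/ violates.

/no.lid/: syllable 2 coda contains /d/.
This is a violation of constraint 1: "/d/ is not permitted in coda position."
The remaining constraints (2, 3, 4, 5, 6) are satisfied.

1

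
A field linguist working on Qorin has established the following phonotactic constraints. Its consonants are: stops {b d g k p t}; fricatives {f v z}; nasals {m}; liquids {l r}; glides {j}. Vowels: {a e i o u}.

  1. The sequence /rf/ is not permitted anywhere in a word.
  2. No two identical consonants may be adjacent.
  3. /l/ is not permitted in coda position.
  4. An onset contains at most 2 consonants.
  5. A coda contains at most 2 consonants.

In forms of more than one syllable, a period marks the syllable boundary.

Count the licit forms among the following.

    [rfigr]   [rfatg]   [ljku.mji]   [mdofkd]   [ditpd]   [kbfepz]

[rfigr] — violates constraint 1: contains banned sequence /rf/ → illicit
[rfatg] — violates constraint 1: contains banned sequence /rf/ → illicit
[ljku.mji] — violates constraint 4: syllable 1 onset /ljk/ has 3 consonants (> 2) → illicit
[mdofkd] — violates constraint 5: syllable 1 coda /fkd/ has 3 consonants (> 2) → illicit
[ditpd] — violates constraint 5: syllable 1 coda /tpd/ has 3 consonants (> 2) → illicit
[kbfepz] — violates constraint 4: syllable 1 onset /kbf/ has 3 consonants (> 2) → illicit
No form is licit → 0.

0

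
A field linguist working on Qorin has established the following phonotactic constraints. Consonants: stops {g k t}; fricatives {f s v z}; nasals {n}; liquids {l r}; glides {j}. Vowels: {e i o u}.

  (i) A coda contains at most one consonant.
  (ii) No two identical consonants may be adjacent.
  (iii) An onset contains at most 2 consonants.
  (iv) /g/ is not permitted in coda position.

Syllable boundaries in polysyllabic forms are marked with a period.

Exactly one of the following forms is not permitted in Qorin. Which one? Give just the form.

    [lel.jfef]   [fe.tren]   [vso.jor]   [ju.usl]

[lel.jfef] — σ1 onset /l/, coda /l/ ok; σ2 onset /jf/ (2C), coda /f/ ok → permitted
[fe.tren] — σ1 onset /f/, coda /∅/ ok; σ2 onset /tr/ (2C), coda /n/ ok → permitted
[vso.jor] — σ1 onset /vs/ (2C), coda /∅/ ok; σ2 onset /j/, coda /r/ ok → permitted
[ju.usl] — violates constraint (i): syllable 2 coda /sl/ has 2 consonants (> 1) → not permitted

[ju.usl]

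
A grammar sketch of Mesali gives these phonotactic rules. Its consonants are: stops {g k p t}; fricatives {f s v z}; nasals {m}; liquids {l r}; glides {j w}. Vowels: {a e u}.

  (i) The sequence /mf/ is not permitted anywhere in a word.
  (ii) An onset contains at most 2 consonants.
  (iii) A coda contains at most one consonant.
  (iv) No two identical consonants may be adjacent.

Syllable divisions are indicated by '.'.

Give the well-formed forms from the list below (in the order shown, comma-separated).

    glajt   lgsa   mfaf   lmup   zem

lmup, zem

glajt — violates constraint (iii): syllable 1 coda /jt/ has 2 consonants (> 1) → ill-formed
lgsa — violates constraint (ii): syllable 1 onset /lgs/ has 3 consonants (> 2) → ill-formed
mfaf — violates constraint (i): contains banned sequence /mf/ → ill-formed
lmup — σ1 onset /lm/ (2C), coda /p/ ok → well-formed
zem — σ1 onset /z/, coda /m/ ok → well-formed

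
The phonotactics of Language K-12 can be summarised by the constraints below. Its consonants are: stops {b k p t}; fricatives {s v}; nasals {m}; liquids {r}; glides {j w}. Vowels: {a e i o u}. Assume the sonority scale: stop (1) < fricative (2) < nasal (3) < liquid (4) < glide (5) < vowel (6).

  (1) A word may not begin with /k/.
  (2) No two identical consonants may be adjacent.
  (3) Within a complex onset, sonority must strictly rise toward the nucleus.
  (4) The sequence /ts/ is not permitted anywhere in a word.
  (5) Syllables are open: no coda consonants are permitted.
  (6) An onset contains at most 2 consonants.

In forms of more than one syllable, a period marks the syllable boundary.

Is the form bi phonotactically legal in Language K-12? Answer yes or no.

bi — σ1 onset /b/, coda /∅/ ok → phonotactically legal

yes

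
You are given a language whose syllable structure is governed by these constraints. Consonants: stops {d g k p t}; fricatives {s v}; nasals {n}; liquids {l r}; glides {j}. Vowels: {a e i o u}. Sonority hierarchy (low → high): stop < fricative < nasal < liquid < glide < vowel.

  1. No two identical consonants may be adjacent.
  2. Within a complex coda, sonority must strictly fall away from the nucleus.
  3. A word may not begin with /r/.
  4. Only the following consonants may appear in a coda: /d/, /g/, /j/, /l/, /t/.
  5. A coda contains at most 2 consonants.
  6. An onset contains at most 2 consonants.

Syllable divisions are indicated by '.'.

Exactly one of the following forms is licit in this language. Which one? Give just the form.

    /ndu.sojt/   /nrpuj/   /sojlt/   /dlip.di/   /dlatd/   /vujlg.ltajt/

/ndu.sojt/

/ndu.sojt/ — σ1 onset /nd/ (2C), coda /∅/ ok; σ2 onset /s/, coda /jt/ (5→1 falls) ok → licit
/nrpuj/ — violates constraint 6: syllable 1 onset /nrp/ has 3 consonants (> 2) → illicit
/sojlt/ — violates constraint 5: syllable 1 coda /jlt/ has 3 consonants (> 2) → illicit
/dlip.di/ — violates constraint 4: syllable 1 coda contains /p/, which is not a licensed coda consonant → illicit
/dlatd/ — violates constraint 2: syllable 1 coda /td/: /t/ (stop, 1) → /d/ (stop, 1) does not fall → illicit
/vujlg.ltajt/ — violates constraint 5: syllable 1 coda /jlg/ has 3 consonants (> 2) → illicit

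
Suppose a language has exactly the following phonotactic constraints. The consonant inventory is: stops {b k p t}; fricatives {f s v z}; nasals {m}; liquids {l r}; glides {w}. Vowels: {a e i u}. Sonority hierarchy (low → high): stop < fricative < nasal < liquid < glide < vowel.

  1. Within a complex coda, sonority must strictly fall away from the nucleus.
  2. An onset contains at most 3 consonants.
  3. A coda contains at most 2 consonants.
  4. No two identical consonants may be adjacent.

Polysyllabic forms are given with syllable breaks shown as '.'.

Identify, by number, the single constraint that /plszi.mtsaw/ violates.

2

/plszi.mtsaw/: syllable 1 onset /plsz/ has 4 consonants (> 3).
This is a violation of constraint 2: "An onset contains at most 3 consonants."
The remaining constraints (1, 3, 4) are satisfied.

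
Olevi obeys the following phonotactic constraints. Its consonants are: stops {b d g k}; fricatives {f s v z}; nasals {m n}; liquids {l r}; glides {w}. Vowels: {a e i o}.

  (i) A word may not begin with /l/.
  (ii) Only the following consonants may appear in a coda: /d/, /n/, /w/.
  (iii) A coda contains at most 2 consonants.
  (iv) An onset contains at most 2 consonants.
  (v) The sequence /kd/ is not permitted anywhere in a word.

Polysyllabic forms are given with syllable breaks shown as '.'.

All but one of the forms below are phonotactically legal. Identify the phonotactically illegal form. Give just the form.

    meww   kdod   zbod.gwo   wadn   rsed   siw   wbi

meww — σ1 onset /m/, coda /ww/ (2C) ok → phonotactically legal
kdod — violates constraint (v): contains banned sequence /kd/ → phonotactically illegal
zbod.gwo — σ1 onset /zb/ (2C), coda /d/ ok; σ2 onset /gw/ (2C), coda /∅/ ok → phonotactically legal
wadn — σ1 onset /w/, coda /dn/ (2C) ok → phonotactically legal
rsed — σ1 onset /rs/ (2C), coda /d/ ok → phonotactically legal
siw — σ1 onset /s/, coda /w/ ok → phonotactically legal
wbi — σ1 onset /wb/ (2C), coda /∅/ ok → phonotactically legal

kdod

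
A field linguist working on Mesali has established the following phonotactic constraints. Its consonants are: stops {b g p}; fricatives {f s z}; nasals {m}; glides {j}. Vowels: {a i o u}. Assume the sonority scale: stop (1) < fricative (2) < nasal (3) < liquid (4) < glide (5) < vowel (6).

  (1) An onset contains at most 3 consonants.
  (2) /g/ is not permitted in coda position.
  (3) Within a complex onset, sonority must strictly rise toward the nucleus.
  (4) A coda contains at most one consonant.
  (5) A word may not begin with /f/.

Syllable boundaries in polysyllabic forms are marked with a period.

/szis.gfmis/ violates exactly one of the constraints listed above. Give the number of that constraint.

3

/szis.gfmis/: syllable 1 onset /sz/: /s/ (fricative, 2) → /z/ (fricative, 2) does not rise.
This is a violation of constraint 3: "Within a complex onset, sonority must strictly rise toward the nucleus."
The remaining constraints (1, 2, 4, 5) are satisfied.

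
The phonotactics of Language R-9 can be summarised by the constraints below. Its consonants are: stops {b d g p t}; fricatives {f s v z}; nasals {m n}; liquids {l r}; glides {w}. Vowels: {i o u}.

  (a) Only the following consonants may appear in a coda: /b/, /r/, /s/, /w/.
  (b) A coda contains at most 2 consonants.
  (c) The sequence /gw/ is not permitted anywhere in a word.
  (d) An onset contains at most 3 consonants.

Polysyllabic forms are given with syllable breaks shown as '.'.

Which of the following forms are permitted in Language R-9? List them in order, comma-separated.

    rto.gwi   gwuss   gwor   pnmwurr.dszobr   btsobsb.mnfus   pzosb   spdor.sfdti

pzosb

rto.gwi — violates constraint (c): contains banned sequence /gw/ → not permitted
gwuss — violates constraint (c): contains banned sequence /gw/ → not permitted
gwor — violates constraint (c): contains banned sequence /gw/ → not permitted
pnmwurr.dszobr — violates constraint (d): syllable 1 onset /pnmw/ has 4 consonants (> 3) → not permitted
btsobsb.mnfus — violates constraint (b): syllable 1 coda /bsb/ has 3 consonants (> 2) → not permitted
pzosb — σ1 onset /pz/ (2C), coda /sb/ (2C) ok → permitted
spdor.sfdti — violates constraint (d): syllable 2 onset /sfdt/ has 4 consonants (> 3) → not permitted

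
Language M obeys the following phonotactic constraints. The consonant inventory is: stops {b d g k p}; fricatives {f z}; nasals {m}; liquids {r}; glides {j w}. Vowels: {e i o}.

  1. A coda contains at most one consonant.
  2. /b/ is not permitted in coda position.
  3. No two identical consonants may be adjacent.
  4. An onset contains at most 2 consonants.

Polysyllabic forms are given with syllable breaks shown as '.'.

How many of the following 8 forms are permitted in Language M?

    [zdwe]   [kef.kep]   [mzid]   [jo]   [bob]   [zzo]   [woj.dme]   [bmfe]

[zdwe] — violates constraint 4: syllable 1 onset /zdw/ has 3 consonants (> 2) → not permitted
[kef.kep] — σ1 onset /k/, coda /f/ ok; σ2 onset /k/, coda /p/ ok → permitted
[mzid] — σ1 onset /mz/ (2C), coda /d/ ok → permitted
[jo] — σ1 onset /j/, coda /∅/ ok → permitted
[bob] — violates constraint 2: syllable 1 coda contains /b/ → not permitted
[zzo] — violates constraint 3: adjacent identical consonants /zz/ → not permitted
[woj.dme] — σ1 onset /w/, coda /j/ ok; σ2 onset /dm/ (2C), coda /∅/ ok → permitted
[bmfe] — violates constraint 4: syllable 1 onset /bmf/ has 3 consonants (> 2) → not permitted
Permitted: [kef.kep], [mzid], [jo], [woj.dme] → 4.

4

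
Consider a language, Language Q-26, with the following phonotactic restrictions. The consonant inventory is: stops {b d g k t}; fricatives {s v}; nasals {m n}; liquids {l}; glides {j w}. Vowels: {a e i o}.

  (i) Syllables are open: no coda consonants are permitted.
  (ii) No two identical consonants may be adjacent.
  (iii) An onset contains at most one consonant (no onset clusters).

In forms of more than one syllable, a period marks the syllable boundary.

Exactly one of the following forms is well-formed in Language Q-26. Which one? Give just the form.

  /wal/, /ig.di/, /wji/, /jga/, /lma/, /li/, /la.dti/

/wal/ — violates constraint (i): syllable 1 coda /l/ has 1 consonant (> 0) → ill-formed
/ig.di/ — violates constraint (i): syllable 1 coda /g/ has 1 consonant (> 0) → ill-formed
/wji/ — violates constraint (iii): syllable 1 onset /wj/ has 2 consonants (> 1) → ill-formed
/jga/ — violates constraint (iii): syllable 1 onset /jg/ has 2 consonants (> 1) → ill-formed
/lma/ — violates constraint (iii): syllable 1 onset /lm/ has 2 consonants (> 1) → ill-formed
/li/ — σ1 onset /l/, coda /∅/ ok → well-formed
/la.dti/ — violates constraint (iii): syllable 2 onset /dt/ has 2 consonants (> 1) → ill-formed

/li/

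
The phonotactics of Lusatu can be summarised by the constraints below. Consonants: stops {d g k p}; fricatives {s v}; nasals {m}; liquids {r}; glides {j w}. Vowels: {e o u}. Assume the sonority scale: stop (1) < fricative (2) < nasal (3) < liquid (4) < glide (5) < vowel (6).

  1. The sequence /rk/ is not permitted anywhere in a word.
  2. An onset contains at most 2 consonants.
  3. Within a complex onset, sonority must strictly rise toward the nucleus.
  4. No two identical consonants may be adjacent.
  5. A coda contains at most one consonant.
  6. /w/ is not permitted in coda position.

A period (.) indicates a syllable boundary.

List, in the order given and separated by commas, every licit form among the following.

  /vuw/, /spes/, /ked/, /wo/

/vuw/ — violates constraint 6: syllable 1 coda contains /w/ → illicit
/spes/ — violates constraint 3: syllable 1 onset /sp/: /s/ (fricative, 2) → /p/ (stop, 1) does not rise → illicit
/ked/ — σ1 onset /k/, coda /d/ ok → licit
/wo/ — σ1 onset /w/, coda /∅/ ok → licit

/ked/, /wo/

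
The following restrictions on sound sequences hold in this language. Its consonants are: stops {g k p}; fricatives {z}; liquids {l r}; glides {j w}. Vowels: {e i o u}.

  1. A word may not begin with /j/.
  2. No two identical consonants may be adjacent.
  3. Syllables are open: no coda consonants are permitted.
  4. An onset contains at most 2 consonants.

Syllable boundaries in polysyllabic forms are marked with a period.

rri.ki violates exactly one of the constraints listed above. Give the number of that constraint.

2

rri.ki: adjacent identical consonants /rr/.
This is a violation of constraint 2: "No two identical consonants may be adjacent."
The remaining constraints (1, 3, 4) are satisfied.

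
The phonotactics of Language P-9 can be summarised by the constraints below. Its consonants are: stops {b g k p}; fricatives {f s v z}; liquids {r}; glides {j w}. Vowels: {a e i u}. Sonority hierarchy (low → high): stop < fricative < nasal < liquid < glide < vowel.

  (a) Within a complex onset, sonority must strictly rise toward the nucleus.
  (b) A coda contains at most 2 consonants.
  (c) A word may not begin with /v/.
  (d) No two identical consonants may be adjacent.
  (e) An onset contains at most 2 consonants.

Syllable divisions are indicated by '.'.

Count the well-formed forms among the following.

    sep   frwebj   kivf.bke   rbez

1

sep — σ1 onset /s/, coda /p/ ok → well-formed
frwebj — violates constraint (e): syllable 1 onset /frw/ has 3 consonants (> 2) → ill-formed
kivf.bke — violates constraint (a): syllable 2 onset /bk/: /b/ (stop, 1) → /k/ (stop, 1) does not rise → ill-formed
rbez — violates constraint (a): syllable 1 onset /rb/: /r/ (liquid, 4) → /b/ (stop, 1) does not rise → ill-formed
Well-formed: sep → 1.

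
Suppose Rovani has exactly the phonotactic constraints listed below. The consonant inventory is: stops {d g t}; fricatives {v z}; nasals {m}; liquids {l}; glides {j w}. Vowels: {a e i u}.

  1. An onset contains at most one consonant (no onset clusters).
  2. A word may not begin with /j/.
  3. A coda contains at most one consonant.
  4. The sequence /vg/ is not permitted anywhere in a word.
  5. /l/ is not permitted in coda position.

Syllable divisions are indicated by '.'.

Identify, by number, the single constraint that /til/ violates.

5

/til/: syllable 1 coda contains /l/.
This is a violation of constraint 5: "/l/ is not permitted in coda position."
The remaining constraints (1, 2, 3, 4) are satisfied.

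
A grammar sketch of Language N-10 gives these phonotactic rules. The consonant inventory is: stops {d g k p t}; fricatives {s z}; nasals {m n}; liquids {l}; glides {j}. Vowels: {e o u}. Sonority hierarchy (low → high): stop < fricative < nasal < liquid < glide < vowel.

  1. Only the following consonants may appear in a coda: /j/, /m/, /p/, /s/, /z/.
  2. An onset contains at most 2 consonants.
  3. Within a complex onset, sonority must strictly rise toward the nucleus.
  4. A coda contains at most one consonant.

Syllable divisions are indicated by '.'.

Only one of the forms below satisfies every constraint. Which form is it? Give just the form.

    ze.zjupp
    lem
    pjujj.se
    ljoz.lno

lem

ze.zjupp — violates constraint 4: syllable 2 coda /pp/ has 2 consonants (> 1) → not permitted
lem — σ1 onset /l/, coda /m/ ok → permitted
pjujj.se — violates constraint 4: syllable 1 coda /jj/ has 2 consonants (> 1) → not permitted
ljoz.lno — violates constraint 3: syllable 2 onset /ln/: /l/ (liquid, 4) → /n/ (nasal, 3) does not rise → not permitted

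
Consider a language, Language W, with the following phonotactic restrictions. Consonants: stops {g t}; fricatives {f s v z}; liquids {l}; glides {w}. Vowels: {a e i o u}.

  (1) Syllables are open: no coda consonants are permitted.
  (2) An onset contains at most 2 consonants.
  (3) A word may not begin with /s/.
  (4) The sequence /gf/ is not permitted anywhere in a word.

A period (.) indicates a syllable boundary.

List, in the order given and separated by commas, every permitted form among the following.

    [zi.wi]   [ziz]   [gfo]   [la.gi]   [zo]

[zi.wi] — σ1 onset /z/, coda /∅/ ok; σ2 onset /w/, coda /∅/ ok → permitted
[ziz] — violates constraint 1: syllable 1 coda /z/ has 1 consonant (> 0) → not permitted
[gfo] — violates constraint 4: contains banned sequence /gf/ → not permitted
[la.gi] — σ1 onset /l/, coda /∅/ ok; σ2 onset /g/, coda /∅/ ok → permitted
[zo] — σ1 onset /z/, coda /∅/ ok → permitted

[zi.wi], [la.gi], [zo]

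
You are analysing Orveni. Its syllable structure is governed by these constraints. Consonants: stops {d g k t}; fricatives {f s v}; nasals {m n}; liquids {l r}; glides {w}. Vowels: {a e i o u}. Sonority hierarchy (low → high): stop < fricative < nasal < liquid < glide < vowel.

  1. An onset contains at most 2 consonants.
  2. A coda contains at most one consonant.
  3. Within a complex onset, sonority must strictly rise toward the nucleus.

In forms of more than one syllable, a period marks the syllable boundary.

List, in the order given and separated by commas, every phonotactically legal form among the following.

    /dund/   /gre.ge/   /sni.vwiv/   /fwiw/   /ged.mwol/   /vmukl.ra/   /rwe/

/gre.ge/, /sni.vwiv/, /fwiw/, /ged.mwol/, /rwe/

/dund/ — violates constraint 2: syllable 1 coda /nd/ has 2 consonants (> 1) → phonotactically illegal
/gre.ge/ — σ1 onset /gr/ (1→4 rises), coda /∅/ ok; σ2 onset /g/, coda /∅/ ok → phonotactically legal
/sni.vwiv/ — σ1 onset /sn/ (2→3 rises), coda /∅/ ok; σ2 onset /vw/ (2→5 rises), coda /v/ ok → phonotactically legal
/fwiw/ — σ1 onset /fw/ (2→5 rises), coda /w/ ok → phonotactically legal
/ged.mwol/ — σ1 onset /g/, coda /d/ ok; σ2 onset /mw/ (3→5 rises), coda /l/ ok → phonotactically legal
/vmukl.ra/ — violates constraint 2: syllable 1 coda /kl/ has 2 consonants (> 1) → phonotactically illegal
/rwe/ — σ1 onset /rw/ (4→5 rises), coda /∅/ ok → phonotactically legal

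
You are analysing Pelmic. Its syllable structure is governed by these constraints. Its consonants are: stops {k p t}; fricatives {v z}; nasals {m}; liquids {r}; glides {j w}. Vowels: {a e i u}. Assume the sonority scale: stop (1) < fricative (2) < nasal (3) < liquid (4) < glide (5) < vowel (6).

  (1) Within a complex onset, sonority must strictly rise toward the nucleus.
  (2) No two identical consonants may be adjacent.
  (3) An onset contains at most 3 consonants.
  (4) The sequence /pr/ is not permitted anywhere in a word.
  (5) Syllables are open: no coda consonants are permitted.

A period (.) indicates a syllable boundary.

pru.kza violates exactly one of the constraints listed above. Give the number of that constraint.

pru.kza: contains banned sequence /pr/.
This is a violation of constraint 4: "The sequence /pr/ is not permitted anywhere in a word."
The remaining constraints (1, 2, 3, 5) are satisfied.

4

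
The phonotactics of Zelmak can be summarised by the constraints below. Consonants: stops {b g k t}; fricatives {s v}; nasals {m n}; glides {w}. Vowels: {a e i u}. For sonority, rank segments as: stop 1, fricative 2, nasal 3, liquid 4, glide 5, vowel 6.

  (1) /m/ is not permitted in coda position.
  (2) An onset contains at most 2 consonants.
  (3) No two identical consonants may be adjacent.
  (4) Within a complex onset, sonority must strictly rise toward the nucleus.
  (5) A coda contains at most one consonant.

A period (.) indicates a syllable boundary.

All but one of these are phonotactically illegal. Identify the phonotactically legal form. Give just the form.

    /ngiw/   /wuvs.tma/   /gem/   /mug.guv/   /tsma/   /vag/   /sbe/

/vag/

/ngiw/ — violates constraint 4: syllable 1 onset /ng/: /n/ (nasal, 3) → /g/ (stop, 1) does not rise → phonotactically illegal
/wuvs.tma/ — violates constraint 5: syllable 1 coda /vs/ has 2 consonants (> 1) → phonotactically illegal
/gem/ — violates constraint 1: syllable 1 coda contains /m/ → phonotactically illegal
/mug.guv/ — violates constraint 3: adjacent identical consonants /gg/ → phonotactically illegal
/tsma/ — violates constraint 2: syllable 1 onset /tsm/ has 3 consonants (> 2) → phonotactically illegal
/vag/ — σ1 onset /v/, coda /g/ ok → phonotactically legal
/sbe/ — violates constraint 4: syllable 1 onset /sb/: /s/ (fricative, 2) → /b/ (stop, 1) does not rise → phonotactically illegal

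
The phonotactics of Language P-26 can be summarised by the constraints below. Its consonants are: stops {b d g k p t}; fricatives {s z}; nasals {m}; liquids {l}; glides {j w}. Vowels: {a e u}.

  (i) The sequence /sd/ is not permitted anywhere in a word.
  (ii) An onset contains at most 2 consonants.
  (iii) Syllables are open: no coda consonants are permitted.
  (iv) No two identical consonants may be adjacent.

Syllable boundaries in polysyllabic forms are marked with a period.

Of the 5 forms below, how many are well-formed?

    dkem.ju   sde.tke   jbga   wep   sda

0

dkem.ju — violates constraint (iii): syllable 1 coda /m/ has 1 consonant (> 0) → ill-formed
sde.tke — violates constraint (i): contains banned sequence /sd/ → ill-formed
jbga — violates constraint (ii): syllable 1 onset /jbg/ has 3 consonants (> 2) → ill-formed
wep — violates constraint (iii): syllable 1 coda /p/ has 1 consonant (> 0) → ill-formed
sda — violates constraint (i): contains banned sequence /sd/ → ill-formed
No form is well-formed → 0.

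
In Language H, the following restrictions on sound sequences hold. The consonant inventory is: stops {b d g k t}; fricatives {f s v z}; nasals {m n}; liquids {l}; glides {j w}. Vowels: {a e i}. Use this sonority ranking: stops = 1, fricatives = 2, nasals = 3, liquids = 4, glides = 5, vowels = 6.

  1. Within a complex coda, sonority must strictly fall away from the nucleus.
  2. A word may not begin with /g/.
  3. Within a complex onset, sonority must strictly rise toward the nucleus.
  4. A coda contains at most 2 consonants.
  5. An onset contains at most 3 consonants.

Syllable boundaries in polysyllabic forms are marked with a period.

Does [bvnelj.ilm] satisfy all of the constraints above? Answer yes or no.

no

[bvnelj.ilm] — violates constraint 1: syllable 1 coda /lj/: /l/ (liquid, 4) → /j/ (glide, 5) does not fall → ill-formed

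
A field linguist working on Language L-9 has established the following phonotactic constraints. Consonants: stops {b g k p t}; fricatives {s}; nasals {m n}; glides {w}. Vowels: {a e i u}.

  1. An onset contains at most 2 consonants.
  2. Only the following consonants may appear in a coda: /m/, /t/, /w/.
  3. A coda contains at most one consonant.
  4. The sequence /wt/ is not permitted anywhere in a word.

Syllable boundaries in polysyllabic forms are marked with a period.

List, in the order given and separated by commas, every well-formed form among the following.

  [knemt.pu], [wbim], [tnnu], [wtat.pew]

[knemt.pu] — violates constraint 3: syllable 1 coda /mt/ has 2 consonants (> 1) → ill-formed
[wbim] — σ1 onset /wb/ (2C), coda /m/ ok → well-formed
[tnnu] — violates constraint 1: syllable 1 onset /tnn/ has 3 consonants (> 2) → ill-formed
[wtat.pew] — violates constraint 4: contains banned sequence /wt/ → ill-formed

[wbim]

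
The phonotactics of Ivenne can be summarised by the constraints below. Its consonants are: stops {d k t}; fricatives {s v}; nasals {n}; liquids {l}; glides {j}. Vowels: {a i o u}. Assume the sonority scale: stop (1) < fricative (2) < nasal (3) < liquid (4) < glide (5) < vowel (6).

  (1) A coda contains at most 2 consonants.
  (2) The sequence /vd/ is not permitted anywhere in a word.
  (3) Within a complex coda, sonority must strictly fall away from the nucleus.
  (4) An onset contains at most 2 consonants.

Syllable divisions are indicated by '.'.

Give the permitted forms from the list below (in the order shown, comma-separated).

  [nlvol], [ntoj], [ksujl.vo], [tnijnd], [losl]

[ntoj], [ksujl.vo]

[nlvol] — violates constraint 4: syllable 1 onset /nlv/ has 3 consonants (> 2) → not permitted
[ntoj] — σ1 onset /nt/ (2C), coda /j/ ok → permitted
[ksujl.vo] — σ1 onset /ks/ (2C), coda /jl/ (5→4 falls) ok; σ2 onset /v/, coda /∅/ ok → permitted
[tnijnd] — violates constraint 1: syllable 1 coda /jnd/ has 3 consonants (> 2) → not permitted
[losl] — violates constraint 3: syllable 1 coda /sl/: /s/ (fricative, 2) → /l/ (liquid, 4) does not fall → not permitted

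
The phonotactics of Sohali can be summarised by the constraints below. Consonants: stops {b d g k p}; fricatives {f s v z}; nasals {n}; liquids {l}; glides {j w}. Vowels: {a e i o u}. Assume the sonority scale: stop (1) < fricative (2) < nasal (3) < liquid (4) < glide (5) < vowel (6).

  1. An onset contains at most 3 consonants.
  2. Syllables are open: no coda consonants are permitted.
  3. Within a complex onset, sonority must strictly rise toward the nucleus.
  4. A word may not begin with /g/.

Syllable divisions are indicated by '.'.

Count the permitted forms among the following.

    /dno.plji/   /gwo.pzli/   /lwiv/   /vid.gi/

/dno.plji/ — σ1 onset /dn/ (1→3 rises), coda /∅/ ok; σ2 onset /plj/ (1→4→5 rises), coda /∅/ ok → permitted
/gwo.pzli/ — violates constraint 4: word begins with /g/ → not permitted
/lwiv/ — violates constraint 2: syllable 1 coda /v/ has 1 consonant (> 0) → not permitted
/vid.gi/ — violates constraint 2: syllable 1 coda /d/ has 1 consonant (> 0) → not permitted
Permitted: /dno.plji/ → 1.

1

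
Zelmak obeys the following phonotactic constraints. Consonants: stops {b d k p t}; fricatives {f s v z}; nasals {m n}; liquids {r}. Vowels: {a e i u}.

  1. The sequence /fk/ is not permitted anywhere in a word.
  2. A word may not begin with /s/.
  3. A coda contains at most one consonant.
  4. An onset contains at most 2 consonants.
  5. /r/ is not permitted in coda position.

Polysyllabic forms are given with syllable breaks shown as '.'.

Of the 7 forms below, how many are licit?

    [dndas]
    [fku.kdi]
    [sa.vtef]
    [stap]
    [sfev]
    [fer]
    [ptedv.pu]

[dndas] — violates constraint 4: syllable 1 onset /dnd/ has 3 consonants (> 2) → illicit
[fku.kdi] — violates constraint 1: contains banned sequence /fk/ → illicit
[sa.vtef] — violates constraint 2: word begins with /s/ → illicit
[stap] — violates constraint 2: word begins with /s/ → illicit
[sfev] — violates constraint 2: word begins with /s/ → illicit
[fer] — violates constraint 5: syllable 1 coda contains /r/ → illicit
[ptedv.pu] — violates constraint 3: syllable 1 coda /dv/ has 2 consonants (> 1) → illicit
No form is licit → 0.

0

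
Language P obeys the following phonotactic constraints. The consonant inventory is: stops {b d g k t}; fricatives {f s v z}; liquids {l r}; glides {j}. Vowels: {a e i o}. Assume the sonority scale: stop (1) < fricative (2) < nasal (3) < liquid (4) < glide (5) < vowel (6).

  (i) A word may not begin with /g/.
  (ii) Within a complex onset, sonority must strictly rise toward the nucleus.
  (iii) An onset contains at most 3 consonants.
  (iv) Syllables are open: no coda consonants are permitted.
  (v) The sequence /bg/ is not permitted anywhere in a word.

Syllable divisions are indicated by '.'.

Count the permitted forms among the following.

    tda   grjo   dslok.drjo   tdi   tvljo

0

tda — violates constraint (ii): syllable 1 onset /td/: /t/ (stop, 1) → /d/ (stop, 1) does not rise → not permitted
grjo — violates constraint (i): word begins with /g/ → not permitted
dslok.drjo — violates constraint (iv): syllable 1 coda /k/ has 1 consonant (> 0) → not permitted
tdi — violates constraint (ii): syllable 1 onset /td/: /t/ (stop, 1) → /d/ (stop, 1) does not rise → not permitted
tvljo — violates constraint (iii): syllable 1 onset /tvlj/ has 4 consonants (> 3) → not permitted
No form is permitted → 0.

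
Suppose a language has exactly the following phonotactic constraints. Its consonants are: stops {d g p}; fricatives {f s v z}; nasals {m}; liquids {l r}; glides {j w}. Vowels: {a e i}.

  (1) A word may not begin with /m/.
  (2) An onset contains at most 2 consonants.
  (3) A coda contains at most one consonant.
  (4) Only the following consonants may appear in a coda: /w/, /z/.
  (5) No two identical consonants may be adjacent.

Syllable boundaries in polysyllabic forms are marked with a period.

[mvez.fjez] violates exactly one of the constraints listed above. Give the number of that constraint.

1

[mvez.fjez]: word begins with /m/.
This is a violation of constraint 1: "A word may not begin with /m/."
The remaining constraints (2, 3, 4, 5) are satisfied.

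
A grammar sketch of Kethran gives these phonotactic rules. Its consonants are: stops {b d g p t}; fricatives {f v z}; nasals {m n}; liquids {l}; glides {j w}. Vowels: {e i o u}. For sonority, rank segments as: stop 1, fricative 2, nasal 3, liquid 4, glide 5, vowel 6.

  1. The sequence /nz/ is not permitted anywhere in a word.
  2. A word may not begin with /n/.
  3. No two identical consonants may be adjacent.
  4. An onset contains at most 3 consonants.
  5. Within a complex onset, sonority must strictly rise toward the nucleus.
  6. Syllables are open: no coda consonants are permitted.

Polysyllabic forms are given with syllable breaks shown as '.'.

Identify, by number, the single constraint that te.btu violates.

te.btu: syllable 2 onset /bt/: /b/ (stop, 1) → /t/ (stop, 1) does not rise.
This is a violation of constraint 5: "Within a complex onset, sonority must strictly rise toward the nucleus."
The remaining constraints (1, 2, 3, 4, 6) are satisfied.

5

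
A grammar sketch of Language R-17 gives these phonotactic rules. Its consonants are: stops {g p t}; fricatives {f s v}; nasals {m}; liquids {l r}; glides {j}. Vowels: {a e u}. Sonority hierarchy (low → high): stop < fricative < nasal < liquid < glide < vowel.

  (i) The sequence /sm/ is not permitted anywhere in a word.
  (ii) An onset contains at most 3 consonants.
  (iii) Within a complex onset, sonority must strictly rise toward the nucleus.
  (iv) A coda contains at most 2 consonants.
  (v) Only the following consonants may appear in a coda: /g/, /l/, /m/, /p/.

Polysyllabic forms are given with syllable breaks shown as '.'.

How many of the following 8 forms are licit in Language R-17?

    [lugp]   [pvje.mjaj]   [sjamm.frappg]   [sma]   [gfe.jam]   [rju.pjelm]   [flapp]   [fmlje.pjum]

[lugp] — σ1 onset /l/, coda /gp/ (2C) ok → licit
[pvje.mjaj] — violates constraint (v): syllable 2 coda contains /j/, which is not a licensed coda consonant → illicit
[sjamm.frappg] — violates constraint (iv): syllable 2 coda /ppg/ has 3 consonants (> 2) → illicit
[sma] — violates constraint (i): contains banned sequence /sm/ → illicit
[gfe.jam] — σ1 onset /gf/ (1→2 rises), coda /∅/ ok; σ2 onset /j/, coda /m/ ok → licit
[rju.pjelm] — σ1 onset /rj/ (4→5 rises), coda /∅/ ok; σ2 onset /pj/ (1→5 rises), coda /lm/ (2C) ok → licit
[flapp] — σ1 onset /fl/ (2→4 rises), coda /pp/ (2C) ok → licit
[fmlje.pjum] — violates constraint (ii): syllable 1 onset /fmlj/ has 4 consonants (> 3) → illicit
Licit: [lugp], [gfe.jam], [rju.pjelm], [flapp] → 4.

4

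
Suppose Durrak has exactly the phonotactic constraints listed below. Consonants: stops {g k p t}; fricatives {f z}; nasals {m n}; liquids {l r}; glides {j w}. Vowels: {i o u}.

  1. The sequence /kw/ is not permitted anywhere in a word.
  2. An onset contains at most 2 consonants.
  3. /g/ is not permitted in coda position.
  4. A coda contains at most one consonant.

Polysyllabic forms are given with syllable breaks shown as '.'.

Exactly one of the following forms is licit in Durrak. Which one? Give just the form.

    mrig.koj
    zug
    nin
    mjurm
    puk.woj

nin

mrig.koj — violates constraint 3: syllable 1 coda contains /g/ → illicit
zug — violates constraint 3: syllable 1 coda contains /g/ → illicit
nin — σ1 onset /n/, coda /n/ ok → licit
mjurm — violates constraint 4: syllable 1 coda /rm/ has 2 consonants (> 1) → illicit
puk.woj — violates constraint 1: contains banned sequence /kw/ → illicit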